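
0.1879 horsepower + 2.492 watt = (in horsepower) 1 horsepower = 745.69987 W, so 0.1879 horsepower = 0.1879 * 745.69987 = 140.11701 W. 2.492 watt = 2.492 W. Sum: 140.11701 + 2.492 = 142.60901 W. 1 horsepower = 745.69987 W, so 142.60901 W = 142.60901 / 745.69987 = 0.19124183 horsepower ≈ 0.1912 horsepower (4 s.f.). Final answer: 0.1912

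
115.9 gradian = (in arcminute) 1 gradian = 0.015707963 rad, so 115.9 gradian = 115.9 * 0.015707963 = 1.8205529 rad. 1 arcminute = 0.00029088821 rad, so 1.8205529 rad = 1.8205529 / 0.00029088821 = 6258.6 arcminute ≈ 6259 arcminute (4 s.f.). Final answer: 6259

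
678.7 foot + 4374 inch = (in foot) 1043. Check: 1 foot = 0.3048 m, so 678.7 foot = 678.7 * 0.3048 = 206.86776 m. 1 inch = 0.0254 m, so 4374 inch = 4374 * 0.0254 = 111.0996 m. Sum: 206.86776 + 111.0996 = 317.96736 m. 1 foot = 0.3048 m, so 317.96736 m = 317.96736 / 0.3048 = 1043.2 foot ≈ 1043 foot (4 s.f.).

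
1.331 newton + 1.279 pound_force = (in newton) 7.02. Check: 1.331 newton = 1.331 N. 1 pound_force = 4.4482216 N, so 1.279 pound_force = 1.279 * 4.4482216 = 5.6892754 N. Sum: 1.331 + 5.6892754 = 7.0202754 N. 7.0202754 N = 7.0202754 newton ≈ 7.02 newton (4 s.f.).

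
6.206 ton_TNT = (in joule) 1 ton_TNT = 4.184e+09 J, so 6.206 ton_TNT = 6.206 * 4.184e+09 = 2.5965904e+10 J. 2.5965904e+10 J = 2.5965904e+10 joule ≈ 2.597e+10 joule (4 s.f.). Final answer: 2.597e+10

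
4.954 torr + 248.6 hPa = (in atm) 1 torr = 133.32237 Pa, so 4.954 torr = 4.954 * 133.32237 = 660.47901 Pa. 1 hPa = 100 Pa, so 248.6 hPa = 248.6 * 100 = 24860 Pa. Sum: 660.47901 + 24860 = 25520.479 Pa. 1 atm = 101325 Pa, so 25520.479 Pa = 25520.479 / 101325 = 0.25186755 atm ≈ 0.2519 atm (4 s.f.). Final answer: 0.2519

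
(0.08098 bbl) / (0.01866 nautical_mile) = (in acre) 1 bbl = 0.15898729 m^3, so 0.08098 bbl = 0.08098 * 0.15898729 = 0.012874791 m^3. 1 nautical_mile = 1852 m, so 0.01866 nautical_mile = 0.01866 * 1852 = 34.55832 m. Combine: 0.012874791 m^3 / 34.55832 m = 0.00037255258 m^2. 1 acre = 4046.8564 m^2, so 0.00037255258 m^2 = 0.00037255258 / 4046.8564 = 9.2059746e-08 acre ≈ 9.206e-08 acre (4 s.f.). Final answer: 9.206e-08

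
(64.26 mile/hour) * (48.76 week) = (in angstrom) 8.472e+18. Check: 1 mile/hour = 0.44704 m/s, so 64.26 mile/hour = 64.26 * 0.44704 = 28.72679 m/s. 1 week = 604800 s, so 48.76 week = 48.76 * 604800 = 29490048 s. Combine: 28.72679 m/s * 29490048 s = 8.4715443e+08 m. 1 angstrom = 1e-10 m, so 8.4715443e+08 m = 8.4715443e+08 / 1e-10 = 8.4715443e+18 angstrom ≈ 8.472e+18 angstrom (4 s.f.).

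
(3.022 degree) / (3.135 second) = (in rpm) 1 degree = 0.017453293 rad, so 3.022 degree = 3.022 * 0.017453293 = 0.05274385 rad. 3.135 second = 3.135 s. Combine: 0.05274385 rad / 3.135 s = 0.016824195 rad/s. 1 rpm = 0.10471976 rad/s, so 0.016824195 rad/s = 0.016824195 / 0.10471976 = 0.16065922 rpm ≈ 0.1607 rpm (4 s.f.). Final answer: 0.1607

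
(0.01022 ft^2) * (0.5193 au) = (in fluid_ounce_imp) 2.596e+12. Check: 1 ft^2 = 0.09290304 m^2, so 0.01022 ft^2 = 0.01022 * 0.09290304 = 0.00094946907 m^2. 1 au = 1.4959787e+11 m, so 0.5193 au = 0.5193 * 1.4959787e+11 = 7.7686174e+10 m. Combine: 0.00094946907 m^2 * 7.7686174e+10 m = 73760620 m^3. 1 fluid_ounce_imp = 2.8413063e-05 m^3, so 73760620 m^3 = 73760620 / 2.8413063e-05 = 2.5960109e+12 fluid_ounce_imp ≈ 2.596e+12 fluid_ounce_imp (4 s.f.).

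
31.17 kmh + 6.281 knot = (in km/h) 42.8. Check: 1 kmh = 0.27777778 m/s, so 31.17 kmh = 31.17 * 0.27777778 = 8.6583333 m/s. 1 knot = 0.51444444 m/s, so 6.281 knot = 6.281 * 0.51444444 = 3.2312256 m/s. Sum: 8.6583333 + 3.2312256 = 11.889559 m/s. 1 km/h = 0.27777778 m/s, so 11.889559 m/s = 11.889559 / 0.27777778 = 42.802412 km/h ≈ 42.8 km/h (4 s.f.).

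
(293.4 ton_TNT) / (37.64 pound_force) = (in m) 7.332e+09. Check: 1 ton_TNT = 4.184e+09 J, so 293.4 ton_TNT = 293.4 * 4.184e+09 = 1.2275856e+12 J. 1 pound_force = 4.4482216 N, so 37.64 pound_force = 37.64 * 4.4482216 = 167.43106 N. Combine: 1.2275856e+12 J / 167.43106 N = 7.3318869e+09 m. Result: 7.3318869e+09 m ≈ 7.332e+09 m (4 s.f.).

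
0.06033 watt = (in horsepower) 0.06033 watt = 0.06033 W. 1 horsepower = 745.69987 W, so 0.06033 W = 0.06033 / 745.69987 = 8.0903863e-05 horsepower ≈ 8.09e-05 horsepower (4 s.f.). Final answer: 8.09e-05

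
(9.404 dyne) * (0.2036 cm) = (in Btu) 1.815e-10. Check: 1 dyne = 1e-05 N, so 9.404 dyne = 9.404 * 1e-05 = 9.404e-05 N. 1 cm = 0.01 m, so 0.2036 cm = 0.2036 * 0.01 = 0.002036 m. Combine: 9.404e-05 N * 0.002036 m = 1.9146544e-07 J. 1 Btu = 1055.0559 J, so 1.9146544e-07 J = 1.9146544e-07 / 1055.0559 = 1.8147422e-10 Btu ≈ 1.815e-10 Btu (4 s.f.).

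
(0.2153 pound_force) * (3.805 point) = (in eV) 8.024e+15. Check: 1 pound_force = 4.4482216 N, so 0.2153 pound_force = 0.2153 * 4.4482216 = 0.95770211 N. 1 point = 0.00035277778 m, so 3.805 point = 3.805 * 0.00035277778 = 0.0013423194 m. Combine: 0.95770211 N * 0.0013423194 m = 0.0012855422 J. 1 eV = 1.6021766e-19 J, so 0.0012855422 J = 0.0012855422 / 1.6021766e-19 = 8.0237231e+15 eV ≈ 8.024e+15 eV (4 s.f.).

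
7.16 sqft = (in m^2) 0.6652. Check: 1 sqft = 0.09290304 m^2, so 7.16 sqft = 7.16 * 0.09290304 = 0.66518577 m^2. Result: 0.66518577 m^2 ≈ 0.6652 m^2 (4 s.f.).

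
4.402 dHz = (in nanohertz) 4.402e+08. Check: 1 dHz = 0.1 Hz, so 4.402 dHz = 4.402 * 0.1 = 0.4402 Hz. 1 nanohertz = 1e-09 Hz, so 0.4402 Hz = 0.4402 / 1e-09 = 4.402e+08 nanohertz.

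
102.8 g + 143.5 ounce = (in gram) 1 g = 0.001 kg, so 102.8 g = 102.8 * 0.001 = 0.1028 kg. 1 ounce = 0.028349523 kg, so 143.5 ounce = 143.5 * 0.028349523 = 4.0681566 kg. Sum: 0.1028 + 4.0681566 = 4.1709566 kg. 1 gram = 0.001 kg, so 4.1709566 kg = 4.1709566 / 0.001 = 4170.9566 gram ≈ 4171 gram (4 s.f.). Final answer: 4171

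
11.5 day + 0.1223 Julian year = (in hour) 1 day = 86400 s, so 11.5 day = 11.5 * 86400 = 993600 s. 1 Julian year = 31557600 s, so 0.1223 Julian year = 0.1223 * 31557600 = 3859494.5 s. Sum: 993600 + 3859494.5 = 4853094.5 s. 1 hour = 3600 s, so 4853094.5 s = 4853094.5 / 3600 = 1348.0818 hour ≈ 1348 hour (4 s.f.). Final answer: 1348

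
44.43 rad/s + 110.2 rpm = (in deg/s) 44.43 rad/s is already in rad/s. 1 rpm = 0.10471976 rad/s, so 110.2 rpm = 110.2 * 0.10471976 = 11.540117 rad/s. Sum: 44.43 + 11.540117 = 55.970117 rad/s. 1 deg/s = 0.017453293 rad/s, so 55.970117 rad/s = 55.970117 / 0.017453293 = 3206.8515 deg/s ≈ 3207 deg/s (4 s.f.). Final answer: 3207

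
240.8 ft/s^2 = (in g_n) 1 ft/s^2 = 0.3048 m/s^2, so 240.8 ft/s^2 = 240.8 * 0.3048 = 73.39584 m/s^2. 1 g_n = 9.80665 m/s^2, so 73.39584 m/s^2 = 73.39584 / 9.80665 = 7.4842928 g_n ≈ 7.484 g_n (4 s.f.). Final answer: 7.484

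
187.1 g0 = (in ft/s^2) 1 g0 = 9.80665 m/s^2, so 187.1 g0 = 187.1 * 9.80665 = 1834.8242 m/s^2. 1 ft/s^2 = 0.3048 m/s^2, so 1834.8242 m/s^2 = 1834.8242 / 0.3048 = 6019.7645 ft/s^2 ≈ 6020 ft/s^2 (4 s.f.). Final answer: 6020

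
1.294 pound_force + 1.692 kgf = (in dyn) 2.235e+06. Check: 1 pound_force = 4.4482216 N, so 1.294 pound_force = 1.294 * 4.4482216 = 5.7559988 N. 1 kgf = 9.80665 N, so 1.692 kgf = 1.692 * 9.80665 = 16.592852 N. Sum: 5.7559988 + 16.592852 = 22.348851 N. 1 dyn = 1e-05 N, so 22.348851 N = 22.348851 / 1e-05 = 2234885.1 dyn ≈ 2.235e+06 dyn (4 s.f.).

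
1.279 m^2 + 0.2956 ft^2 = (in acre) 1.279 m^2 is already in m^2. 1 ft^2 = 0.09290304 m^2, so 0.2956 ft^2 = 0.2956 * 0.09290304 = 0.027462139 m^2. Sum: 1.279 + 0.027462139 = 1.3064621 m^2. 1 acre = 4046.8564 m^2, so 1.3064621 m^2 = 1.3064621 / 4046.8564 = 0.00032283383 acre ≈ 0.0003228 acre (4 s.f.). Final answer: 0.0003228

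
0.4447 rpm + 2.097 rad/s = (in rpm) 1 rpm = 0.10471976 rad/s, so 0.4447 rpm = 0.4447 * 0.10471976 = 0.046568875 rad/s. 2.097 rad/s is already in rad/s. Sum: 0.046568875 + 2.097 = 2.1435689 rad/s. 1 rpm = 0.10471976 rad/s, so 2.1435689 rad/s = 2.1435689 / 0.10471976 = 20.469575 rpm ≈ 20.47 rpm (4 s.f.). Final answer: 20.47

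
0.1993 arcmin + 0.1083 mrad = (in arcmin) 1 arcmin = 0.00029088821 rad, so 0.1993 arcmin = 0.1993 * 0.00029088821 = 5.797402e-05 rad. 1 mrad = 0.001 rad, so 0.1083 mrad = 0.1083 * 0.001 = 0.0001083 rad. Sum: 5.797402e-05 + 0.0001083 = 0.00016627402 rad. 1 arcmin = 0.00029088821 rad, so 0.00016627402 rad = 0.00016627402 / 0.00029088821 = 0.57160798 arcmin ≈ 0.5716 arcmin (4 s.f.). Final answer: 0.5716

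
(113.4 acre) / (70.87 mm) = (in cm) 1 acre = 4046.8564 m^2, so 113.4 acre = 113.4 * 4046.8564 = 458913.52 m^2. 1 mm = 0.001 m, so 70.87 mm = 70.87 * 0.001 = 0.07087 m. Combine: 458913.52 m^2 / 0.07087 m = 6475427.1 m. 1 cm = 0.01 m, so 6475427.1 m = 6475427.1 / 0.01 = 6.4754271e+08 cm ≈ 6.475e+08 cm (4 s.f.). Final answer: 6.475e+08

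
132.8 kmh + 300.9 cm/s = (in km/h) 143.6. Check: 1 kmh = 0.27777778 m/s, so 132.8 kmh = 132.8 * 0.27777778 = 36.888889 m/s. 1 cm/s = 0.01 m/s, so 300.9 cm/s = 300.9 * 0.01 = 3.009 m/s. Sum: 36.888889 + 3.009 = 39.897889 m/s. 1 km/h = 0.27777778 m/s, so 39.897889 m/s = 39.897889 / 0.27777778 = 143.6324 km/h ≈ 143.6 km/h (4 s.f.).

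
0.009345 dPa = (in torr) 7.009e-06. Check: 1 dPa = 0.1 Pa, so 0.009345 dPa = 0.009345 * 0.1 = 0.0009345 Pa. 1 torr = 133.32237 Pa, so 0.0009345 Pa = 0.0009345 / 133.32237 = 7.0093264e-06 torr ≈ 7.009e-06 torr (4 s.f.).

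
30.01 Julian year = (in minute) 1.578e+07. Check: 1 Julian year = 31557600 s, so 30.01 Julian year = 30.01 * 31557600 = 9.4704358e+08 s. 1 minute = 60 s, so 9.4704358e+08 s = 9.4704358e+08 / 60 = 15784060 minute ≈ 1.578e+07 minute (4 s.f.).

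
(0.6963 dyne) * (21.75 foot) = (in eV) 2.881e+14. Check: 1 dyne = 1e-05 N, so 0.6963 dyne = 0.6963 * 1e-05 = 6.963e-06 N. 1 foot = 0.3048 m, so 21.75 foot = 21.75 * 0.3048 = 6.6294 m. Combine: 6.963e-06 N * 6.6294 m = 4.6160512e-05 J. 1 eV = 1.6021766e-19 J, so 4.6160512e-05 J = 4.6160512e-05 / 1.6021766e-19 = 2.8811126e+14 eV ≈ 2.881e+14 eV (4 s.f.).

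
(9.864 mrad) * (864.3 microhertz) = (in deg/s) 0.0004885. Check: 1 mrad = 0.001 rad, so 9.864 mrad = 9.864 * 0.001 = 0.009864 rad. 1 microhertz = 1e-06 Hz, so 864.3 microhertz = 864.3 * 1e-06 = 0.0008643 Hz. Combine: 0.009864 rad * 0.0008643 Hz = 8.5254552e-06 rad/s. 1 deg/s = 0.017453293 rad/s, so 8.5254552e-06 rad/s = 8.5254552e-06 / 0.017453293 = 0.0004884726 deg/s ≈ 0.0004885 deg/s (4 s.f.).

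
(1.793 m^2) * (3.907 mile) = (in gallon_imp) 1.793 m^2 is already in m^2. 1 mile = 1609.344 m, so 3.907 mile = 3.907 * 1609.344 = 6287.707 m. Combine: 1.793 m^2 * 6287.707 m = 11273.859 m^3. 1 gallon_imp = 0.00454609 m^3, so 11273.859 m^3 = 11273.859 / 0.00454609 = 2479902.2 gallon_imp ≈ 2.48e+06 gallon_imp (4 s.f.). Final answer: 2.48e+06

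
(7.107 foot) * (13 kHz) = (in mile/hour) 6.299e+04. Check: 1 foot = 0.3048 m, so 7.107 foot = 7.107 * 0.3048 = 2.1662136 m. 1 kHz = 1000 Hz, so 13 kHz = 13 * 1000 = 13000 Hz. Combine: 2.1662136 m * 13000 Hz = 28160.777 m/s. 1 mile/hour = 0.44704 m/s, so 28160.777 m/s = 28160.777 / 0.44704 = 62993.864 mile/hour ≈ 6.299e+04 mile/hour (4 s.f.).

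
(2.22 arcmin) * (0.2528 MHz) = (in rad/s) 1 arcmin = 0.00029088821 rad, so 2.22 arcmin = 2.22 * 0.00029088821 = 0.00064577182 rad. 1 MHz = 1000000 Hz, so 0.2528 MHz = 0.2528 * 1000000 = 252800 Hz. Combine: 0.00064577182 rad * 252800 Hz = 163.25112 rad/s. Result: 163.25112 rad/s ≈ 163.3 rad/s (4 s.f.). Final answer: 163.3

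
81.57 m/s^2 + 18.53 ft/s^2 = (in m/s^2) 81.57 m/s^2 is already in m/s^2. 1 ft/s^2 = 0.3048 m/s^2, so 18.53 ft/s^2 = 18.53 * 0.3048 = 5.647944 m/s^2. Sum: 81.57 + 5.647944 = 87.217944 m/s^2. Result: 87.217944 m/s^2 ≈ 87.22 m/s^2 (4 s.f.). Final answer: 87.22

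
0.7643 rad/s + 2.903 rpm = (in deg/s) 0.7643 rad/s is already in rad/s. 1 rpm = 0.10471976 rad/s, so 2.903 rpm = 2.903 * 0.10471976 = 0.30400145 rad/s. Sum: 0.7643 + 0.30400145 = 1.0683014 rad/s. 1 deg/s = 0.017453293 rad/s, so 1.0683014 rad/s = 1.0683014 / 0.017453293 = 61.209164 deg/s ≈ 61.21 deg/s (4 s.f.). Final answer: 61.21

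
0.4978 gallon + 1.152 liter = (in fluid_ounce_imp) 106.9. Check: 1 gallon = 0.0037854118 m^3, so 0.4978 gallon = 0.4978 * 0.0037854118 = 0.001884378 m^3. 1 liter = 0.001 m^3, so 1.152 liter = 1.152 * 0.001 = 0.001152 m^3. Sum: 0.001884378 + 0.001152 = 0.003036378 m^3. 1 fluid_ounce_imp = 2.8413063e-05 m^3, so 0.003036378 m^3 = 0.003036378 / 2.8413063e-05 = 106.86557 fluid_ounce_imp ≈ 106.9 fluid_ounce_imp (4 s.f.).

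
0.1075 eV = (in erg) 1.722e-13. Check: 1 eV = 1.6021766e-19 J, so 0.1075 eV = 0.1075 * 1.6021766e-19 = 1.7223399e-20 J. 1 erg = 1e-07 J, so 1.7223399e-20 J = 1.7223399e-20 / 1e-07 = 1.7223399e-13 erg ≈ 1.722e-13 erg (4 s.f.).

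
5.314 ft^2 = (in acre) 1 ft^2 = 0.09290304 m^2, so 5.314 ft^2 = 5.314 * 0.09290304 = 0.49368675 m^2. 1 acre = 4046.8564 m^2, so 0.49368675 m^2 = 0.49368675 / 4046.8564 = 0.00012199265 acre ≈ 0.000122 acre (4 s.f.). Final answer: 0.000122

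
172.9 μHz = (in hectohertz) 1 μHz = 1e-06 Hz, so 172.9 μHz = 172.9 * 1e-06 = 0.0001729 Hz. 1 hectohertz = 100 Hz, so 0.0001729 Hz = 0.0001729 / 100 = 1.729e-06 hectohertz. Final answer: 1.729e-06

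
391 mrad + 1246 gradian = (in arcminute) 6.863e+04. Check: 1 mrad = 0.001 rad, so 391 mrad = 391 * 0.001 = 0.391 rad. 1 gradian = 0.015707963 rad, so 1246 gradian = 1246 * 0.015707963 = 19.572122 rad. Sum: 0.391 + 19.572122 = 19.963122 rad. 1 arcminute = 0.00029088821 rad, so 19.963122 rad = 19.963122 / 0.00029088821 = 68628.159 arcminute ≈ 6.863e+04 arcminute (4 s.f.).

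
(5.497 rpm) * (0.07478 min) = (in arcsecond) 5.327e+05. Check: 1 rpm = 0.10471976 rad/s, so 5.497 rpm = 5.497 * 0.10471976 = 0.57564449 rad/s. 1 min = 60 s, so 0.07478 min = 0.07478 * 60 = 4.4868 s. Combine: 0.57564449 rad/s * 4.4868 s = 2.5828017 rad. 1 arcsecond = 4.8481368e-06 rad, so 2.5828017 rad = 2.5828017 / 4.8481368e-06 = 532741.1 arcsecond ≈ 5.327e+05 arcsecond (4 s.f.).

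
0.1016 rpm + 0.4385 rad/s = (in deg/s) 1 rpm = 0.10471976 rad/s, so 0.1016 rpm = 0.1016 * 0.10471976 = 0.010639527 rad/s. 0.4385 rad/s is already in rad/s. Sum: 0.010639527 + 0.4385 = 0.44913953 rad/s. 1 deg/s = 0.017453293 rad/s, so 0.44913953 rad/s = 0.44913953 / 0.017453293 = 25.733799 deg/s ≈ 25.73 deg/s (4 s.f.). Final answer: 25.73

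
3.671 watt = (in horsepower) 3.671 watt = 3.671 W. 1 horsepower = 745.69987 W, so 3.671 W = 3.671 / 745.69987 = 0.0049228921 horsepower ≈ 0.004923 horsepower (4 s.f.). Final answer: 0.004923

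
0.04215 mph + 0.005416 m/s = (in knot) 1 mph = 0.44704 m/s, so 0.04215 mph = 0.04215 * 0.44704 = 0.018842736 m/s. 0.005416 m/s is already in m/s. Sum: 0.018842736 + 0.005416 = 0.024258736 m/s. 1 knot = 0.51444444 m/s, so 0.024258736 m/s = 0.024258736 / 0.51444444 = 0.04715521 knot ≈ 0.04716 knot (4 s.f.). Final answer: 0.04716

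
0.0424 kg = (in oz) 1.496. Check: 1 oz = 0.028349523 kg, so 0.0424 kg = 0.0424 / 0.028349523 = 1.495616 oz ≈ 1.496 oz (4 s.f.).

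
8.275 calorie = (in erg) 3.462e+08. Check: 1 calorie = 4.184 J, so 8.275 calorie = 8.275 * 4.184 = 34.6226 J. 1 erg = 1e-07 J, so 34.6226 J = 34.6226 / 1e-07 = 3.46226e+08 erg ≈ 3.462e+08 erg (4 s.f.).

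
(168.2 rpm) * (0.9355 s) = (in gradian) 1 rpm = 0.10471976 rad/s, so 168.2 rpm = 168.2 * 0.10471976 = 17.613863 rad/s. 0.9355 s is already in s. Combine: 17.613863 rad/s * 0.9355 s = 16.477769 rad. 1 gradian = 0.015707963 rad, so 16.477769 rad = 16.477769 / 0.015707963 = 1049.0073 gradian ≈ 1049 gradian (4 s.f.). Final answer: 1049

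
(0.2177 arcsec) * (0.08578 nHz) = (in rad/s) 1 arcsec = 4.8481368e-06 rad, so 0.2177 arcsec = 0.2177 * 4.8481368e-06 = 1.0554394e-06 rad. 1 nHz = 1e-09 Hz, so 0.08578 nHz = 0.08578 * 1e-09 = 8.578e-11 Hz. Combine: 1.0554394e-06 rad * 8.578e-11 Hz = 9.053559e-17 rad/s. Result: 9.053559e-17 rad/s ≈ 9.054e-17 rad/s (4 s.f.). Final answer: 9.054e-17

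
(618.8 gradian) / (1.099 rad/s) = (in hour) 0.002457. Check: 1 gradian = 0.015707963 rad, so 618.8 gradian = 618.8 * 0.015707963 = 9.7200877 rad. 1.099 rad/s is already in rad/s. Combine: 9.7200877 rad / 1.099 rad/s = 8.8444838 s. 1 hour = 3600 s, so 8.8444838 s = 8.8444838 / 3600 = 0.002456801 hour ≈ 0.002457 hour (4 s.f.).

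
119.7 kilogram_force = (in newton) 1 kilogram_force = 9.80665 N, so 119.7 kilogram_force = 119.7 * 9.80665 = 1173.856 N. 1173.856 N = 1173.856 newton ≈ 1174 newton (4 s.f.). Final answer: 1174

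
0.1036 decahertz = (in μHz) 1 decahertz = 10 Hz, so 0.1036 decahertz = 0.1036 * 10 = 1.036 Hz. 1 μHz = 1e-06 Hz, so 1.036 Hz = 1.036 / 1e-06 = 1036000 μHz ≈ 1.036e+06 μHz (4 s.f.). Final answer: 1.036e+06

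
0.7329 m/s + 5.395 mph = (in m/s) 3.145. Check: 0.7329 m/s is already in m/s. 1 mph = 0.44704 m/s, so 5.395 mph = 5.395 * 0.44704 = 2.4117808 m/s. Sum: 0.7329 + 2.4117808 = 3.1446808 m/s. Result: 3.1446808 m/s ≈ 3.145 m/s (4 s.f.).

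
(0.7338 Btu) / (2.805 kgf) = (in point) 7.978e+04. Check: 1 Btu = 1055.0559 J, so 0.7338 Btu = 0.7338 * 1055.0559 = 774.19998 J. 1 kgf = 9.80665 N, so 2.805 kgf = 2.805 * 9.80665 = 27.507653 N. Combine: 774.19998 J / 27.507653 N = 28.144894 m. 1 point = 0.00035277778 m, so 28.144894 m = 28.144894 / 0.00035277778 = 79780.802 point ≈ 7.978e+04 point (4 s.f.).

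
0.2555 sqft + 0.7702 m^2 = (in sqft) 1 sqft = 0.09290304 m^2, so 0.2555 sqft = 0.2555 * 0.09290304 = 0.023736727 m^2. 0.7702 m^2 is already in m^2. Sum: 0.023736727 + 0.7702 = 0.79393673 m^2. 1 sqft = 0.09290304 m^2, so 0.79393673 m^2 = 0.79393673 / 0.09290304 = 8.5458638 sqft ≈ 8.546 sqft (4 s.f.). Final answer: 8.546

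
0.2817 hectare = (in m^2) 2817. Check: 1 hectare = 10000 m^2, so 0.2817 hectare = 0.2817 * 10000 = 2817 m^2. Result: 2817 m^2.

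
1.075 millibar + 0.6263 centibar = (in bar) 1 millibar = 100 Pa, so 1.075 millibar = 1.075 * 100 = 107.5 Pa. 1 centibar = 1000 Pa, so 0.6263 centibar = 0.6263 * 1000 = 626.3 Pa. Sum: 107.5 + 626.3 = 733.8 Pa. 1 bar = 100000 Pa, so 733.8 Pa = 733.8 / 100000 = 0.007338 bar. Final answer: 0.007338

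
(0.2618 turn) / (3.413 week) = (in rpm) 7.61e-06. Check: 1 turn = 6.2831853 rad, so 0.2618 turn = 0.2618 * 6.2831853 = 1.6449379 rad. 1 week = 604800 s, so 3.413 week = 3.413 * 604800 = 2064182.4 s. Combine: 1.6449379 rad / 2064182.4 s = 7.9689562e-07 rad/s. 1 rpm = 0.10471976 rad/s, so 7.9689562e-07 rad/s = 7.9689562e-07 / 0.10471976 = 7.6097926e-06 rpm ≈ 7.61e-06 rpm (4 s.f.).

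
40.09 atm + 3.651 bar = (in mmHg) 3.321e+04. Check: 1 atm = 101325 Pa, so 40.09 atm = 40.09 * 101325 = 4062119.3 Pa. 1 bar = 100000 Pa, so 3.651 bar = 3.651 * 100000 = 365100 Pa. Sum: 4062119.3 + 365100 = 4427219.2 Pa. 1 mmHg = 133.32237 Pa, so 4427219.2 Pa = 4427219.2 / 133.32237 = 33206.875 mmHg ≈ 3.321e+04 mmHg (4 s.f.).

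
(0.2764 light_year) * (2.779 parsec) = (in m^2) 1 light_year = 9.4607305e+15 m, so 0.2764 light_year = 0.2764 * 9.4607305e+15 = 2.6149459e+15 m. 1 parsec = 3.0856776e+16 m, so 2.779 parsec = 2.779 * 3.0856776e+16 = 8.575098e+16 m. Combine: 2.6149459e+15 m * 8.575098e+16 m = 2.2423417e+32 m^2. Result: 2.2423417e+32 m^2 ≈ 2.242e+32 m^2 (4 s.f.). Final answer: 2.242e+32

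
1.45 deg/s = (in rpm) 1 deg/s = 0.017453293 rad/s, so 1.45 deg/s = 1.45 * 0.017453293 = 0.025307274 rad/s. 1 rpm = 0.10471976 rad/s, so 0.025307274 rad/s = 0.025307274 / 0.10471976 = 0.24166667 rpm ≈ 0.2417 rpm (4 s.f.). Final answer: 0.2417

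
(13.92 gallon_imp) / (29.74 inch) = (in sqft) 0.9017. Check: 1 gallon_imp = 0.00454609 m^3, so 13.92 gallon_imp = 13.92 * 0.00454609 = 0.063281573 m^3. 1 inch = 0.0254 m, so 29.74 inch = 29.74 * 0.0254 = 0.755396 m. Combine: 0.063281573 m^3 / 0.755396 m = 0.083772714 m^2. 1 sqft = 0.09290304 m^2, so 0.083772714 m^2 = 0.083772714 / 0.09290304 = 0.90172199 sqft ≈ 0.9017 sqft (4 s.f.).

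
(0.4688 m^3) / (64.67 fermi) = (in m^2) 7.249e+12. Check: 0.4688 m^3 is already in m^3. 1 fermi = 1e-15 m, so 64.67 fermi = 64.67 * 1e-15 = 6.467e-14 m. Combine: 0.4688 m^3 / 6.467e-14 m = 7.2491109e+12 m^2. Result: 7.2491109e+12 m^2 ≈ 7.249e+12 m^2 (4 s.f.).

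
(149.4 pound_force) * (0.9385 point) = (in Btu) 0.0002085. Check: 1 pound_force = 4.4482216 N, so 149.4 pound_force = 149.4 * 4.4482216 = 664.56431 N. 1 point = 0.00035277778 m, so 0.9385 point = 0.9385 * 0.00035277778 = 0.00033108194 m. Combine: 664.56431 N * 0.00033108194 m = 0.22002524 J. 1 Btu = 1055.0559 J, so 0.22002524 J = 0.22002524 / 1055.0559 = 0.00020854369 Btu ≈ 0.0002085 Btu (4 s.f.).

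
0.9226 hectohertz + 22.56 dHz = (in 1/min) 1 hectohertz = 100 Hz, so 0.9226 hectohertz = 0.9226 * 100 = 92.26 Hz. 1 dHz = 0.1 Hz, so 22.56 dHz = 22.56 * 0.1 = 2.256 Hz. Sum: 92.26 + 2.256 = 94.516 Hz. 1 1/min = 0.016666667 Hz, so 94.516 Hz = 94.516 / 0.016666667 = 5670.96 1/min ≈ 5671 1/min (4 s.f.). Final answer: 5671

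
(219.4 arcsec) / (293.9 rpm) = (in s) 1 arcsec = 4.8481368e-06 rad, so 219.4 arcsec = 219.4 * 4.8481368e-06 = 0.0010636812 rad. 1 rpm = 0.10471976 rad/s, so 293.9 rpm = 293.9 * 0.10471976 = 30.777136 rad/s. Combine: 0.0010636812 rad / 30.777136 rad/s = 3.456076e-05 s. Result: 3.456076e-05 s ≈ 3.456e-05 s (4 s.f.). Final answer: 3.456e-05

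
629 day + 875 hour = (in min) 1 day = 86400 s, so 629 day = 629 * 86400 = 54345600 s. 1 hour = 3600 s, so 875 hour = 875 * 3600 = 3150000 s. Sum: 54345600 + 3150000 = 57495600 s. 1 min = 60 s, so 57495600 s = 57495600 / 60 = 958260 min ≈ 9.583e+05 min (4 s.f.). Final answer: 9.583e+05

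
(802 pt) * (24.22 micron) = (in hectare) 6.853e-10. Check: 1 pt = 0.00035277778 m, so 802 pt = 802 * 0.00035277778 = 0.28292778 m. 1 micron = 1e-06 m, so 24.22 micron = 24.22 * 1e-06 = 2.422e-05 m. Combine: 0.28292778 m * 2.422e-05 m = 6.8525108e-06 m^2. 1 hectare = 10000 m^2, so 6.8525108e-06 m^2 = 6.8525108e-06 / 10000 = 6.8525108e-10 hectare ≈ 6.853e-10 hectare (4 s.f.).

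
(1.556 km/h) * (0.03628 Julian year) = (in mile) 1 km/h = 0.27777778 m/s, so 1.556 km/h = 1.556 * 0.27777778 = 0.43222222 m/s. 1 Julian year = 31557600 s, so 0.03628 Julian year = 0.03628 * 31557600 = 1144909.7 s. Combine: 0.43222222 m/s * 1144909.7 s = 494855.43 m. 1 mile = 1609.344 m, so 494855.43 m = 494855.43 / 1609.344 = 307.48891 mile ≈ 307.5 mile (4 s.f.). Final answer: 307.5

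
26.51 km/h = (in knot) 14.31. Check: 1 km/h = 0.27777778 m/s, so 26.51 km/h = 26.51 * 0.27777778 = 7.3638889 m/s. 1 knot = 0.51444444 m/s, so 7.3638889 m/s = 7.3638889 / 0.51444444 = 14.314255 knot ≈ 14.31 knot (4 s.f.).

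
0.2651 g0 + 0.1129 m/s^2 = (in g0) 0.2766. Check: 1 g0 = 9.80665 m/s^2, so 0.2651 g0 = 0.2651 * 9.80665 = 2.5997429 m/s^2. 0.1129 m/s^2 is already in m/s^2. Sum: 2.5997429 + 0.1129 = 2.7126429 m/s^2. 1 g0 = 9.80665 m/s^2, so 2.7126429 m/s^2 = 2.7126429 / 9.80665 = 0.2766126 g0 ≈ 0.2766 g0 (4 s.f.).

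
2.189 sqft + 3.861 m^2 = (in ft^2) 1 sqft = 0.09290304 m^2, so 2.189 sqft = 2.189 * 0.09290304 = 0.20336475 m^2. 3.861 m^2 is already in m^2. Sum: 0.20336475 + 3.861 = 4.0643648 m^2. 1 ft^2 = 0.09290304 m^2, so 4.0643648 m^2 = 4.0643648 / 0.09290304 = 43.748458 ft^2 ≈ 43.75 ft^2 (4 s.f.). Final answer: 43.75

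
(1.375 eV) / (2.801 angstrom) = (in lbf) 1.768e-10. Check: 1 eV = 1.6021766e-19 J, so 1.375 eV = 1.375 * 1.6021766e-19 = 2.2029929e-19 J. 1 angstrom = 1e-10 m, so 2.801 angstrom = 2.801 * 1e-10 = 2.801e-10 m. Combine: 2.2029929e-19 J / 2.801e-10 m = 7.8650227e-10 N. 1 lbf = 4.4482216 N, so 7.8650227e-10 N = 7.8650227e-10 / 4.4482216 = 1.7681275e-10 lbf ≈ 1.768e-10 lbf (4 s.f.).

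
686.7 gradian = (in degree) 618. Check: 1 gradian = 0.015707963 rad, so 686.7 gradian = 686.7 * 0.015707963 = 10.786658 rad. 1 degree = 0.017453293 rad, so 10.786658 rad = 10.786658 / 0.017453293 = 618.03 degree ≈ 618 degree (4 s.f.).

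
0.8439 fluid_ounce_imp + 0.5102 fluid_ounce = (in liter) 1 fluid_ounce_imp = 2.8413063e-05 m^3, so 0.8439 fluid_ounce_imp = 0.8439 * 2.8413063e-05 = 2.3977783e-05 m^3. 1 fluid_ounce = 2.957353e-05 m^3, so 0.5102 fluid_ounce = 0.5102 * 2.957353e-05 = 1.5088415e-05 m^3. Sum: 2.3977783e-05 + 1.5088415e-05 = 3.9066198e-05 m^3. 1 liter = 0.001 m^3, so 3.9066198e-05 m^3 = 3.9066198e-05 / 0.001 = 0.039066198 liter ≈ 0.03907 liter (4 s.f.). Final answer: 0.03907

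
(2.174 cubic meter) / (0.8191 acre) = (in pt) 2.174 cubic meter = 2.174 m^3. 1 acre = 4046.8564 m^2, so 0.8191 acre = 0.8191 * 4046.8564 = 3314.7801 m^2. Combine: 2.174 m^3 / 3314.7801 m^2 = 0.00065585044 m. 1 pt = 0.00035277778 m, so 0.00065585044 m = 0.00065585044 / 0.00035277778 = 1.8591036 pt ≈ 1.859 pt (4 s.f.). Final answer: 1.859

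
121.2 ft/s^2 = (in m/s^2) 36.94. Check: 1 ft/s^2 = 0.3048 m/s^2, so 121.2 ft/s^2 = 121.2 * 0.3048 = 36.94176 m/s^2. Result: 36.94176 m/s^2 ≈ 36.94 m/s^2 (4 s.f.).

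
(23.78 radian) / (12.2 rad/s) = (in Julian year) 23.78 radian = 23.78 rad. 12.2 rad/s is already in rad/s. Combine: 23.78 rad / 12.2 rad/s = 1.9491803 s. 1 Julian year = 31557600 s, so 1.9491803 s = 1.9491803 / 31557600 = 6.1765797e-08 Julian year ≈ 6.177e-08 Julian year (4 s.f.). Final answer: 6.177e-08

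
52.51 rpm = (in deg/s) 1 rpm = 0.10471976 rad/s, so 52.51 rpm = 52.51 * 0.10471976 = 5.4988343 rad/s. 1 deg/s = 0.017453293 rad/s, so 5.4988343 rad/s = 5.4988343 / 0.017453293 = 315.06 deg/s ≈ 315.1 deg/s (4 s.f.). Final answer: 315.1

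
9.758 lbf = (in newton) 1 lbf = 4.4482216 N, so 9.758 lbf = 9.758 * 4.4482216 = 43.405747 N. 43.405747 N = 43.405747 newton ≈ 43.41 newton (4 s.f.). Final answer: 43.41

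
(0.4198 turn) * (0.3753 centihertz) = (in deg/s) 0.5672. Check: 1 turn = 6.2831853 rad, so 0.4198 turn = 0.4198 * 6.2831853 = 2.6376812 rad. 1 centihertz = 0.01 Hz, so 0.3753 centihertz = 0.3753 * 0.01 = 0.003753 Hz. Combine: 2.6376812 rad * 0.003753 Hz = 0.0098992175 rad/s. 1 deg/s = 0.017453293 rad/s, so 0.0098992175 rad/s = 0.0098992175 / 0.017453293 = 0.56718338 deg/s ≈ 0.5672 deg/s (4 s.f.).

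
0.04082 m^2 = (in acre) 1.009e-05. Check: 1 acre = 4046.8564 m^2, so 0.04082 m^2 = 0.04082 / 4046.8564 = 1.0086842e-05 acre ≈ 1.009e-05 acre (4 s.f.).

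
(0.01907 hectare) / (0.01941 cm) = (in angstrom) 9.825e+15. Check: 1 hectare = 10000 m^2, so 0.01907 hectare = 0.01907 * 10000 = 190.7 m^2. 1 cm = 0.01 m, so 0.01941 cm = 0.01941 * 0.01 = 0.0001941 m. Combine: 190.7 m^2 / 0.0001941 m = 982483.26 m. 1 angstrom = 1e-10 m, so 982483.26 m = 982483.26 / 1e-10 = 9.8248326e+15 angstrom ≈ 9.825e+15 angstrom (4 s.f.).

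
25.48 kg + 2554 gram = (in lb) 25.48 kg is already in kg. 1 gram = 0.001 kg, so 2554 gram = 2554 * 0.001 = 2.554 kg. Sum: 25.48 + 2.554 = 28.034 kg. 1 lb = 0.45359237 kg, so 28.034 kg = 28.034 / 0.45359237 = 61.804391 lb ≈ 61.8 lb (4 s.f.). Final answer: 61.8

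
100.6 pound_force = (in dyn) 4.475e+07. Check: 1 pound_force = 4.4482216 N, so 100.6 pound_force = 100.6 * 4.4482216 = 447.49109 N. 1 dyn = 1e-05 N, so 447.49109 N = 447.49109 / 1e-05 = 44749109 dyn ≈ 4.475e+07 dyn (4 s.f.).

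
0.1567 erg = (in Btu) 1.485e-11. Check: 1 erg = 1e-07 J, so 0.1567 erg = 0.1567 * 1e-07 = 1.567e-08 J. 1 Btu = 1055.0559 J, so 1.567e-08 J = 1.567e-08 / 1055.0559 = 1.4852294e-11 Btu ≈ 1.485e-11 Btu (4 s.f.).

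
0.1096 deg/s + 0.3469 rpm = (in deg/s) 1 deg/s = 0.017453293 rad/s, so 0.1096 deg/s = 0.1096 * 0.017453293 = 0.0019128809 rad/s. 1 rpm = 0.10471976 rad/s, so 0.3469 rpm = 0.3469 * 0.10471976 = 0.036327283 rad/s. Sum: 0.0019128809 + 0.036327283 = 0.038240164 rad/s. 1 deg/s = 0.017453293 rad/s, so 0.038240164 rad/s = 0.038240164 / 0.017453293 = 2.191 deg/s. Final answer: 2.191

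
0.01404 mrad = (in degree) 1 mrad = 0.001 rad, so 0.01404 mrad = 0.01404 * 0.001 = 1.404e-05 rad. 1 degree = 0.017453293 rad, so 1.404e-05 rad = 1.404e-05 / 0.017453293 = 0.00080443274 degree ≈ 0.0008044 degree (4 s.f.). Final answer: 0.0008044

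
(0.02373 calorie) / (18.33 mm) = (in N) 1 calorie = 4.184 J, so 0.02373 calorie = 0.02373 * 4.184 = 0.09928632 J. 1 mm = 0.001 m, so 18.33 mm = 18.33 * 0.001 = 0.01833 m. Combine: 0.09928632 J / 0.01833 m = 5.4166023 N. Result: 5.4166023 N ≈ 5.417 N (4 s.f.). Final answer: 5.417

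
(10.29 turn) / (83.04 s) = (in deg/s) 1 turn = 6.2831853 rad, so 10.29 turn = 10.29 * 6.2831853 = 64.653977 rad. 83.04 s is already in s. Combine: 64.653977 rad / 83.04 s = 0.77858835 rad/s. 1 deg/s = 0.017453293 rad/s, so 0.77858835 rad/s = 0.77858835 / 0.017453293 = 44.609827 deg/s ≈ 44.61 deg/s (4 s.f.). Final answer: 44.61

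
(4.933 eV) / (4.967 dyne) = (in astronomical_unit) 1.064e-25. Check: 1 eV = 1.6021766e-19 J, so 4.933 eV = 4.933 * 1.6021766e-19 = 7.9035373e-19 J. 1 dyne = 1e-05 N, so 4.967 dyne = 4.967 * 1e-05 = 4.967e-05 N. Combine: 7.9035373e-19 J / 4.967e-05 N = 1.5912094e-14 m. 1 astronomical_unit = 1.4959787e+11 m, so 1.5912094e-14 m = 1.5912094e-14 / 1.4959787e+11 = 1.0636578e-25 astronomical_unit ≈ 1.064e-25 astronomical_unit (4 s.f.).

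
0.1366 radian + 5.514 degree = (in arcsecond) 0.1366 radian = 0.1366 rad. 1 degree = 0.017453293 rad, so 5.514 degree = 5.514 * 0.017453293 = 0.096237455 rad. Sum: 0.1366 + 0.096237455 = 0.23283745 rad. 1 arcsecond = 4.8481368e-06 rad, so 0.23283745 rad = 0.23283745 / 4.8481368e-06 = 48026.173 arcsecond ≈ 4.803e+04 arcsecond (4 s.f.). Final answer: 4.803e+04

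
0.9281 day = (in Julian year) 1 day = 86400 s, so 0.9281 day = 0.9281 * 86400 = 80187.84 s. 1 Julian year = 31557600 s, so 80187.84 s = 80187.84 / 31557600 = 0.0025409993 Julian year ≈ 0.002541 Julian year (4 s.f.). Final answer: 0.002541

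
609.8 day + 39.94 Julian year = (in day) 1 day = 86400 s, so 609.8 day = 609.8 * 86400 = 52686720 s. 1 Julian year = 31557600 s, so 39.94 Julian year = 39.94 * 31557600 = 1.2604105e+09 s. Sum: 52686720 + 1.2604105e+09 = 1.3130973e+09 s. 1 day = 86400 s, so 1.3130973e+09 s = 1.3130973e+09 / 86400 = 15197.885 day ≈ 1.52e+04 day (4 s.f.). Final answer: 1.52e+04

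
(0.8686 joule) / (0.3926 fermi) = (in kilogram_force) 2.256e+14. Check: 0.8686 joule = 0.8686 J. 1 fermi = 1e-15 m, so 0.3926 fermi = 0.3926 * 1e-15 = 3.926e-16 m. Combine: 0.8686 J / 3.926e-16 m = 2.21243e+15 N. 1 kilogram_force = 9.80665 N, so 2.21243e+15 N = 2.21243e+15 / 9.80665 = 2.2560507e+14 kilogram_force ≈ 2.256e+14 kilogram_force (4 s.f.).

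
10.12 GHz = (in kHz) 1.012e+07. Check: 1 GHz = 1e+09 Hz, so 10.12 GHz = 10.12 * 1e+09 = 1.012e+10 Hz. 1 kHz = 1000 Hz, so 1.012e+10 Hz = 1.012e+10 / 1000 = 10120000 kHz ≈ 1.012e+07 kHz (4 s.f.).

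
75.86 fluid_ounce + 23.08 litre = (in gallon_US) 6.69. Check: 1 fluid_ounce = 2.957353e-05 m^3, so 75.86 fluid_ounce = 75.86 * 2.957353e-05 = 0.002243448 m^3. 1 litre = 0.001 m^3, so 23.08 litre = 23.08 * 0.001 = 0.02308 m^3. Sum: 0.002243448 + 0.02308 = 0.025323448 m^3. 1 gallon_US = 0.0037854118 m^3, so 0.025323448 m^3 = 0.025323448 / 0.0037854118 = 6.6897472 gallon_US ≈ 6.69 gallon_US (4 s.f.).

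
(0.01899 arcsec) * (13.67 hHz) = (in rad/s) 0.0001259. Check: 1 arcsec = 4.8481368e-06 rad, so 0.01899 arcsec = 0.01899 * 4.8481368e-06 = 9.2066118e-08 rad. 1 hHz = 100 Hz, so 13.67 hHz = 13.67 * 100 = 1367 Hz. Combine: 9.2066118e-08 rad * 1367 Hz = 0.00012585438 rad/s. Result: 0.00012585438 rad/s ≈ 0.0001259 rad/s (4 s.f.).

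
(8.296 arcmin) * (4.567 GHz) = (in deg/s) 1 arcmin = 0.00029088821 rad, so 8.296 arcmin = 8.296 * 0.00029088821 = 0.0024132086 rad. 1 GHz = 1e+09 Hz, so 4.567 GHz = 4.567 * 1e+09 = 4.567e+09 Hz. Combine: 0.0024132086 rad * 4.567e+09 Hz = 11021124 rad/s. 1 deg/s = 0.017453293 rad/s, so 11021124 rad/s = 11021124 / 0.017453293 = 6.3146387e+08 deg/s ≈ 6.315e+08 deg/s (4 s.f.). Final answer: 6.315e+08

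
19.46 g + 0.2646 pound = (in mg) 1.395e+05. Check: 1 g = 0.001 kg, so 19.46 g = 19.46 * 0.001 = 0.01946 kg. 1 pound = 0.45359237 kg, so 0.2646 pound = 0.2646 * 0.45359237 = 0.12002054 kg. Sum: 0.01946 + 0.12002054 = 0.13948054 kg. 1 mg = 1e-06 kg, so 0.13948054 kg = 0.13948054 / 1e-06 = 139480.54 mg ≈ 1.395e+05 mg (4 s.f.).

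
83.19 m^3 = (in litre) 1 litre = 0.001 m^3, so 83.19 m^3 = 83.19 / 0.001 = 83190 litre ≈ 8.319e+04 litre (4 s.f.). Final answer: 8.319e+04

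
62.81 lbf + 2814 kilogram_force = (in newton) 1 lbf = 4.4482216 N, so 62.81 lbf = 62.81 * 4.4482216 = 279.3928 N. 1 kilogram_force = 9.80665 N, so 2814 kilogram_force = 2814 * 9.80665 = 27595.913 N. Sum: 279.3928 + 27595.913 = 27875.306 N. 27875.306 N = 27875.306 newton ≈ 2.788e+04 newton (4 s.f.). Final answer: 2.788e+04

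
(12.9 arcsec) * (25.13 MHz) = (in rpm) 1 arcsec = 4.8481368e-06 rad, so 12.9 arcsec = 12.9 * 4.8481368e-06 = 6.2540965e-05 rad. 1 MHz = 1000000 Hz, so 25.13 MHz = 25.13 * 1000000 = 25130000 Hz. Combine: 6.2540965e-05 rad * 25130000 Hz = 1571.6544 rad/s. 1 rpm = 0.10471976 rad/s, so 1571.6544 rad/s = 1571.6544 / 0.10471976 = 15008.194 rpm ≈ 1.501e+04 rpm (4 s.f.). Final answer: 1.501e+04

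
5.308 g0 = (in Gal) 5205. Check: 1 g0 = 9.80665 m/s^2, so 5.308 g0 = 5.308 * 9.80665 = 52.053698 m/s^2. 1 Gal = 0.01 m/s^2, so 52.053698 m/s^2 = 52.053698 / 0.01 = 5205.3698 Gal ≈ 5205 Gal (4 s.f.).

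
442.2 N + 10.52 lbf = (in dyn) 442.2 N is already in N. 1 lbf = 4.4482216 N, so 10.52 lbf = 10.52 * 4.4482216 = 46.795291 N. Sum: 442.2 + 46.795291 = 488.99529 N. 1 dyn = 1e-05 N, so 488.99529 N = 488.99529 / 1e-05 = 48899529 dyn ≈ 4.89e+07 dyn (4 s.f.). Final answer: 4.89e+07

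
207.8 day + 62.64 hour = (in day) 1 day = 86400 s, so 207.8 day = 207.8 * 86400 = 17953920 s. 1 hour = 3600 s, so 62.64 hour = 62.64 * 3600 = 225504 s. Sum: 17953920 + 225504 = 18179424 s. 1 day = 86400 s, so 18179424 s = 18179424 / 86400 = 210.41 day ≈ 210.4 day (4 s.f.). Final answer: 210.4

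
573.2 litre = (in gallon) 1 litre = 0.001 m^3, so 573.2 litre = 573.2 * 0.001 = 0.5732 m^3. 1 gallon = 0.0037854118 m^3, so 0.5732 m^3 = 0.5732 / 0.0037854118 = 151.42342 gallon ≈ 151.4 gallon (4 s.f.). Final answer: 151.4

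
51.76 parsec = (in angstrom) 1.597e+28. Check: 1 parsec = 3.0856776e+16 m, so 51.76 parsec = 51.76 * 3.0856776e+16 = 1.5971467e+18 m. 1 angstrom = 1e-10 m, so 1.5971467e+18 m = 1.5971467e+18 / 1e-10 = 1.5971467e+28 angstrom ≈ 1.597e+28 angstrom (4 s.f.).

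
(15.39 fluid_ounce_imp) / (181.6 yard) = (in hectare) 1 fluid_ounce_imp = 2.8413063e-05 m^3, so 15.39 fluid_ounce_imp = 15.39 * 2.8413063e-05 = 0.00043727703 m^3. 1 yard = 0.9144 m, so 181.6 yard = 181.6 * 0.9144 = 166.05504 m. Combine: 0.00043727703 m^3 / 166.05504 m = 2.6333259e-06 m^2. 1 hectare = 10000 m^2, so 2.6333259e-06 m^2 = 2.6333259e-06 / 10000 = 2.6333259e-10 hectare ≈ 2.633e-10 hectare (4 s.f.). Final answer: 2.633e-10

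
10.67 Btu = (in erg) 1 Btu = 1055.0559 J, so 10.67 Btu = 10.67 * 1055.0559 = 11257.446 J. 1 erg = 1e-07 J, so 11257.446 J = 11257.446 / 1e-07 = 1.1257446e+11 erg ≈ 1.126e+11 erg (4 s.f.). Final answer: 1.126e+11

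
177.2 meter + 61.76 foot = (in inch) 7717. Check: 177.2 meter = 177.2 m. 1 foot = 0.3048 m, so 61.76 foot = 61.76 * 0.3048 = 18.824448 m. Sum: 177.2 + 18.824448 = 196.02445 m. 1 inch = 0.0254 m, so 196.02445 m = 196.02445 / 0.0254 = 7717.498 inch ≈ 7717 inch (4 s.f.).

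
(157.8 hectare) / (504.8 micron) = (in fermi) 1 hectare = 10000 m^2, so 157.8 hectare = 157.8 * 10000 = 1578000 m^2. 1 micron = 1e-06 m, so 504.8 micron = 504.8 * 1e-06 = 0.0005048 m. Combine: 1578000 m^2 / 0.0005048 m = 3.1259905e+09 m. 1 fermi = 1e-15 m, so 3.1259905e+09 m = 3.1259905e+09 / 1e-15 = 3.1259905e+24 fermi ≈ 3.126e+24 fermi (4 s.f.). Final answer: 3.126e+24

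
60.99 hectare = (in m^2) 1 hectare = 10000 m^2, so 60.99 hectare = 60.99 * 10000 = 609900 m^2. Result: 609900 m^2 ≈ 6.099e+05 m^2 (4 s.f.). Final answer: 6.099e+05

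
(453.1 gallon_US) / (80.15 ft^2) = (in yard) 0.2519. Check: 1 gallon_US = 0.0037854118 m^3, so 453.1 gallon_US = 453.1 * 0.0037854118 = 1.7151701 m^3. 1 ft^2 = 0.09290304 m^2, so 80.15 ft^2 = 80.15 * 0.09290304 = 7.4461787 m^2. Combine: 1.7151701 m^3 / 7.4461787 m^2 = 0.23034232 m. 1 yard = 0.9144 m, so 0.23034232 m = 0.23034232 / 0.9144 = 0.25190543 yard ≈ 0.2519 yard (4 s.f.).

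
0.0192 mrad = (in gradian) 0.001222. Check: 1 mrad = 0.001 rad, so 0.0192 mrad = 0.0192 * 0.001 = 1.92e-05 rad. 1 gradian = 0.015707963 rad, so 1.92e-05 rad = 1.92e-05 / 0.015707963 = 0.00122231 gradian ≈ 0.001222 gradian (4 s.f.).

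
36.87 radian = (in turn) 36.87 radian = 36.87 rad. 1 turn = 6.2831853 rad, so 36.87 rad = 36.87 / 6.2831853 = 5.8680428 turn ≈ 5.868 turn (4 s.f.). Final answer: 5.868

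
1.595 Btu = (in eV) 1 Btu = 1055.0559 J, so 1.595 Btu = 1.595 * 1055.0559 = 1682.8141 J. 1 eV = 1.6021766e-19 J, so 1682.8141 J = 1682.8141 / 1.6021766e-19 = 1.0503299e+22 eV ≈ 1.05e+22 eV (4 s.f.). Final answer: 1.05e+22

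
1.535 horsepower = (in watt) 1145. Check: 1 horsepower = 745.69987 W, so 1.535 horsepower = 1.535 * 745.69987 = 1144.6493 W. 1144.6493 W = 1144.6493 watt ≈ 1145 watt (4 s.f.).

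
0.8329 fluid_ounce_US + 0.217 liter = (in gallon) 0.06383. Check: 1 fluid_ounce_US = 2.957353e-05 m^3, so 0.8329 fluid_ounce_US = 0.8329 * 2.957353e-05 = 2.4631793e-05 m^3. 1 liter = 0.001 m^3, so 0.217 liter = 0.217 * 0.001 = 0.000217 m^3. Sum: 2.4631793e-05 + 0.000217 = 0.00024163179 m^3. 1 gallon = 0.0037854118 m^3, so 0.00024163179 m^3 = 0.00024163179 / 0.0037854118 = 0.063832367 gallon ≈ 0.06383 gallon (4 s.f.).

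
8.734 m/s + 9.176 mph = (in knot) 8.734 m/s is already in m/s. 1 mph = 0.44704 m/s, so 9.176 mph = 9.176 * 0.44704 = 4.102039 m/s. Sum: 8.734 + 4.102039 = 12.836039 m/s. 1 knot = 0.51444444 m/s, so 12.836039 m/s = 12.836039 / 0.51444444 = 24.951264 knot ≈ 24.95 knot (4 s.f.). Final answer: 24.95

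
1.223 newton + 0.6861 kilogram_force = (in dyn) 1.223 newton = 1.223 N. 1 kilogram_force = 9.80665 N, so 0.6861 kilogram_force = 0.6861 * 9.80665 = 6.7283426 N. Sum: 1.223 + 6.7283426 = 7.9513426 N. 1 dyn = 1e-05 N, so 7.9513426 N = 7.9513426 / 1e-05 = 795134.26 dyn ≈ 7.951e+05 dyn (4 s.f.). Final answer: 7.951e+05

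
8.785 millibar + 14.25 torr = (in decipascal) 2.778e+04. Check: 1 millibar = 100 Pa, so 8.785 millibar = 8.785 * 100 = 878.5 Pa. 1 torr = 133.32237 Pa, so 14.25 torr = 14.25 * 133.32237 = 1899.8438 Pa. Sum: 878.5 + 1899.8438 = 2778.3438 Pa. 1 decipascal = 0.1 Pa, so 2778.3438 Pa = 2778.3438 / 0.1 = 27783.438 decipascal ≈ 2.778e+04 decipascal (4 s.f.).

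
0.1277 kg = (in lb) 0.2815. Check: 1 lb = 0.45359237 kg, so 0.1277 kg = 0.1277 / 0.45359237 = 0.28153031 lb ≈ 0.2815 lb (4 s.f.).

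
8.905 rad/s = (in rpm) 1 rpm = 0.10471976 rad/s, so 8.905 rad/s = 8.905 / 0.10471976 = 85.036486 rpm ≈ 85.04 rpm (4 s.f.). Final answer: 85.04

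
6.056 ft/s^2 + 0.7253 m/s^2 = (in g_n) 0.2622. Check: 1 ft/s^2 = 0.3048 m/s^2, so 6.056 ft/s^2 = 6.056 * 0.3048 = 1.8458688 m/s^2. 0.7253 m/s^2 is already in m/s^2. Sum: 1.8458688 + 0.7253 = 2.5711688 m/s^2. 1 g_n = 9.80665 m/s^2, so 2.5711688 m/s^2 = 2.5711688 / 9.80665 = 0.26218625 g_n ≈ 0.2622 g_n (4 s.f.).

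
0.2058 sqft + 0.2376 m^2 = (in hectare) 2.567e-05. Check: 1 sqft = 0.09290304 m^2, so 0.2058 sqft = 0.2058 * 0.09290304 = 0.019119446 m^2. 0.2376 m^2 is already in m^2. Sum: 0.019119446 + 0.2376 = 0.25671945 m^2. 1 hectare = 10000 m^2, so 0.25671945 m^2 = 0.25671945 / 10000 = 2.5671945e-05 hectare ≈ 2.567e-05 hectare (4 s.f.).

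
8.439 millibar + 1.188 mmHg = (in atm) 1 millibar = 100 Pa, so 8.439 millibar = 8.439 * 100 = 843.9 Pa. 1 mmHg = 133.32237 Pa, so 1.188 mmHg = 1.188 * 133.32237 = 158.38697 Pa. Sum: 843.9 + 158.38697 = 1002.287 Pa. 1 atm = 101325 Pa, so 1002.287 Pa = 1002.287 / 101325 = 0.0098918033 atm ≈ 0.009892 atm (4 s.f.). Final answer: 0.009892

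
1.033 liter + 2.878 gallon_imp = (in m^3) 1 liter = 0.001 m^3, so 1.033 liter = 1.033 * 0.001 = 0.001033 m^3. 1 gallon_imp = 0.00454609 m^3, so 2.878 gallon_imp = 2.878 * 0.00454609 = 0.013083647 m^3. Sum: 0.001033 + 0.013083647 = 0.014116647 m^3. Result: 0.014116647 m^3 ≈ 0.01412 m^3 (4 s.f.). Final answer: 0.01412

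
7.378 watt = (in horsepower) 7.378 watt = 7.378 W. 1 horsepower = 745.69987 W, so 7.378 W = 7.378 / 745.69987 = 0.009894061 horsepower ≈ 0.009894 horsepower (4 s.f.). Final answer: 0.009894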